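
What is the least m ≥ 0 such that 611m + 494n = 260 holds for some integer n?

gcd(611, 494) = 13 (Euclid: 611 = 1·494 + 117; 494 = 4·117 + 26; 117 = 4·26 + 13; 26 = 2·13 + 0), and 13 | 260.
Extended Euclid: 611·(17) + 494·(-21) = 13. Scale by 20: m₀ = 340.
General solution m = m₀ + 38t; reducing mod 38 gives m = 36 (and n = -44).

36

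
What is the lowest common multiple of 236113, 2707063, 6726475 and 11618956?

301730054098900

lcm(236113, 2707063) = 236113·2707063/gcd = 639172766119/5491 = 116403709
lcm(116403709, 6726475) = 116403709·6726475/gcd = 782986638495775/5491 = 142594543525
lcm(142594543525, 11618956) = 142594543525·11618956/gcd = 1656799727057059900/5491 = 301730054098900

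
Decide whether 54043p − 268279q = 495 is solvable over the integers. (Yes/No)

By Bézout, 54043p − 268279q = 495 has integer solutions iff gcd(54043, 268279) | 495.
Euclid: 268279 = 4·54043 + 52107; 54043 = 1·52107 + 1936; 52107 = 26·1936 + 1771; 1936 = 1·1771 + 165; 1771 = 10·165 + 121; 165 = 1·121 + 44; 121 = 2·44 + 33; 44 = 1·33 + 11; 33 = 3·11 + 0. gcd = 11; 495 mod 11 = 0. Yes.

Yes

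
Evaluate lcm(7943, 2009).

7943 = 13² · 47; 2009 = 7² · 41
max exponents: 7² · 13² · 41 · 47 = 15957487

15957487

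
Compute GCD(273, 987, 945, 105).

273 = 3 · 7 · 13; 987 = 3 · 7 · 47; 945 = 3³ · 5 · 7; 105 = 3 · 5 · 7
gcd takes min exponent of each prime: 3 · 7 = 21

21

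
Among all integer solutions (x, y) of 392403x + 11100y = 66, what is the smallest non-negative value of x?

1422

gcd(392403, 11100) = 3 (Euclid: 392403 = 35·11100 + 3903; 11100 = 2·3903 + 3294; 3903 = 1·3294 + 609; 3294 = 5·609 + 249; 609 = 2·249 + 111; 249 = 2·111 + 27; 111 = 4·27 + 3; 27 = 9·3 + 0), and 3 | 66.
Extended Euclid: 392403·(401) + 11100·(-14176) = 3. Scale by 22: x₀ = 8822.
General solution x = x₀ + 3700t; reducing mod 3700 gives x = 1422 (and y = -50270).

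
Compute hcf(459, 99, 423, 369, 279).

9

gcd(459, 99): 459 = 4·99 + 63; 99 = 1·63 + 36; 63 = 1·36 + 27; 36 = 1·27 + 9; 27 = 3·9 + 0 → 9
gcd(9, 423): 423 = 47·9 + 0 → 9
gcd(9, 369): 369 = 41·9 + 0 → 9
gcd(9, 279): 279 = 31·9 + 0 → 9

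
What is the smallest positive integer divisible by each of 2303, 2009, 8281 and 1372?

2303 = 7² · 47; 2009 = 7² · 41; 8281 = 7² · 13²; 1372 = 2² · 7³
lcm takes max exponent of each prime: 2² · 7³ · 13² · 41 · 47 = 446809636

446809636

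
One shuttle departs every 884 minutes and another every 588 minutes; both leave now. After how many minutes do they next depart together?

884 = 2² · 13 · 17; 588 = 2² · 3 · 7²
max exponents: 2² · 3 · 7² · 13 · 17 = 129948

129948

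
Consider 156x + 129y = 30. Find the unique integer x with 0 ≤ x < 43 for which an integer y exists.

25

Euclid: 156 = 1·129 + 27; 129 = 4·27 + 21; 27 = 1·21 + 6; 21 = 3·6 + 3; 6 = 2·3 + 0 → gcd = 3; 30 = 3·10.
Back-substitution yields 156·(-19) + 129·(23) = 3, so one solution is x = -19·10 = -190, y = 23·10 = 230.
Solutions in x differ by 129/3 = 43; the one in [0, 43) is -190 mod 43 = 25.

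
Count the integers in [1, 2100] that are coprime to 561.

1199

Prime factors of 561: 3, 11, 17. Count integers ≤ 2100 divisible by none of them.
By inclusion–exclusion: 2100 − ⌊2100/3⌋ − ⌊2100/11⌋ − ⌊2100/17⌋ + ⌊2100/33⌋ + ⌊2100/51⌋ + ⌊2100/187⌋ − ⌊2100/561⌋ = 1199.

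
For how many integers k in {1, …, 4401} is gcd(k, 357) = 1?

357 = 3·7·17. Inclusion–exclusion on these primes:
4401 − ⌊4401/3⌋ − ⌊4401/7⌋ − ⌊4401/17⌋ + ⌊4401/21⌋ + ⌊4401/51⌋ + ⌊4401/119⌋ − ⌊4401/357⌋ = 2367

2367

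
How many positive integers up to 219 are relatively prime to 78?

Prime factors of 78: 2, 3, 13. Count integers ≤ 219 divisible by none of them.
By inclusion–exclusion: 219 − ⌊219/2⌋ − ⌊219/3⌋ − ⌊219/13⌋ + ⌊219/6⌋ + ⌊219/26⌋ + ⌊219/39⌋ − ⌊219/78⌋ = 68.

68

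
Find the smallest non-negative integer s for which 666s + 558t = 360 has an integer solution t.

24

Reduce mod 558: 666s ≡ 360 (mod 558). With g = gcd(666, 558) = 18 dividing 360, divide through: 37s ≡ 20 (mod 31).
Since gcd(37, 31) = 1, s ≡ 20·(37)⁻¹ ≡ 24 (mod 31). Smallest non-negative: 24.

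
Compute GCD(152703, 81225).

3249

Euclid: 152703 = 1·81225 + 71478; 81225 = 1·71478 + 9747; 71478 = 7·9747 + 3249; 9747 = 3·3249 + 0. Last nonzero remainder: 3249.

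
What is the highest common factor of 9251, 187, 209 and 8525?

11

gcd(9251, 187): 9251 = 49·187 + 88; 187 = 2·88 + 11; 88 = 8·11 + 0 → 11
gcd(11, 209): 209 = 19·11 + 0 → 11
gcd(11, 8525): 8525 = 775·11 + 0 → 11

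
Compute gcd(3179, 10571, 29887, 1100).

11

gcd(3179, 10571): 10571 = 3·3179 + 1034; 3179 = 3·1034 + 77; 1034 = 13·77 + 33; 77 = 2·33 + 11; 33 = 3·11 + 0 → 11
gcd(11, 29887): 29887 = 2717·11 + 0 → 11
gcd(11, 1100): 1100 = 100·11 + 0 → 11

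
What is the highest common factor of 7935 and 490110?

7935 = 3 · 5 · 23²
490110 = 2 · 3 · 5 · 17 · 31²
Common: 3 · 5 = 15

15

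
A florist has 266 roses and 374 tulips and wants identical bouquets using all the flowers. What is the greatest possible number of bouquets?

2

266 = 2 · 7 · 19
374 = 2 · 11 · 17
Common: 2 = 2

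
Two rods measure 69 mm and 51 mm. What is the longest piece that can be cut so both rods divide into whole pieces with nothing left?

3

69 = 3 · 23
51 = 3 · 17
Common: 3 = 3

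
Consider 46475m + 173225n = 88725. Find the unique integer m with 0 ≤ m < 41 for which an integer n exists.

28

Reduce mod 173225: 46475m ≡ 88725 (mod 173225). With g = gcd(46475, 173225) = 4225 dividing 88725, divide through: 11m ≡ 21 (mod 41).
Since gcd(11, 41) = 1, m ≡ 21·(11)⁻¹ ≡ 28 (mod 41). Smallest non-negative: 28.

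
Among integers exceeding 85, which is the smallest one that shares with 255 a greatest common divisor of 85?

gcd(k, 255) = 85 forces 85 | k; write k = 85s. Then gcd(85s, 85·3) = 85·gcd(s, 3), so need gcd(s, 3) = 1.
85s > 85 gives s ≥ 2. The least s ≥ 2 coprime to 3 is 2, so k = 85·2 = 170.

170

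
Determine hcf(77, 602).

77 = 7 · 11
602 = 2 · 7 · 43
Common: 7 = 7

7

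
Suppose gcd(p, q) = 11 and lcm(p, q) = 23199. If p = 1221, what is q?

209

Using pq = gcd(p,q)·lcm(p,q) = 11·23199 = 255189, we get q = 255189/1221 = 209.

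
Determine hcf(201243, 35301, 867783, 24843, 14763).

gcd(201243, 35301): 201243 = 5·35301 + 24738; 35301 = 1·24738 + 10563; 24738 = 2·10563 + 3612; 10563 = 2·3612 + 3339; 3612 = 1·3339 + 273; 3339 = 12·273 + 63; 273 = 4·63 + 21; 63 = 3·21 + 0 → 21
gcd(21, 867783): 867783 = 41323·21 + 0 → 21
gcd(21, 24843): 24843 = 1183·21 + 0 → 21
gcd(21, 14763): 14763 = 703·21 + 0 → 21

21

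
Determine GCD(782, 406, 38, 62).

2

gcd(782, 406): 782 = 1·406 + 376; 406 = 1·376 + 30; 376 = 12·30 + 16; 30 = 1·16 + 14; 16 = 1·14 + 2; 14 = 7·2 + 0 → 2
gcd(2, 38): 38 = 19·2 + 0 → 2
gcd(2, 62): 62 = 31·2 + 0 → 2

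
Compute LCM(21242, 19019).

1635634

gcd first: 21242 = 1·19019 + 2223; 19019 = 8·2223 + 1235; 2223 = 1·1235 + 988; 1235 = 1·988 + 247; 988 = 4·247 + 0 → gcd = 247
lcm = 21242·19019/gcd = 404001598/247 = 1635634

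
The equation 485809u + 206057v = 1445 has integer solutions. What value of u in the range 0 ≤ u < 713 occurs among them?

gcd(485809, 206057) = 289 (Euclid: 485809 = 2·206057 + 73695; 206057 = 2·73695 + 58667; 73695 = 1·58667 + 15028; 58667 = 3·15028 + 13583; 15028 = 1·13583 + 1445; 13583 = 9·1445 + 578; 1445 = 2·578 + 289; 578 = 2·289 + 0), and 289 | 1445.
Extended Euclid: 485809·(288) + 206057·(-679) = 289. Scale by 5: u₀ = 1440.
General solution u = u₀ + 713t; reducing mod 713 gives u = 14 (and v = -33).

14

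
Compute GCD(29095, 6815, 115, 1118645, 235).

gcd(29095, 6815): 29095 = 4·6815 + 1835; 6815 = 3·1835 + 1310; 1835 = 1·1310 + 525; 1310 = 2·525 + 260; 525 = 2·260 + 5; 260 = 52·5 + 0 → 5
gcd(5, 115): 115 = 23·5 + 0 → 5
gcd(5, 1118645): 1118645 = 223729·5 + 0 → 5
gcd(5, 235): 235 = 47·5 + 0 → 5

5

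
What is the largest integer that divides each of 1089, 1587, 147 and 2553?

3

1089 = 3² · 11²; 1587 = 3 · 23²; 147 = 3 · 7²; 2553 = 3 · 23 · 37
gcd takes min exponent of each prime: 3 = 3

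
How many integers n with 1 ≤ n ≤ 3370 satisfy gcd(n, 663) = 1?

Prime factors of 663: 3, 13, 17. Count integers ≤ 3370 divisible by none of them.
By inclusion–exclusion: 3370 − ⌊3370/3⌋ − ⌊3370/13⌋ − ⌊3370/17⌋ + ⌊3370/39⌋ + ⌊3370/51⌋ + ⌊3370/221⌋ − ⌊3370/663⌋ = 1952.

1952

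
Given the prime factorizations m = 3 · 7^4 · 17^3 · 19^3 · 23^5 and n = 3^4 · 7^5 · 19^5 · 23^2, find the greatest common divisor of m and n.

26135444433

min exponent per shared prime: 3 · 7^4 · 19^3 · 23^2 = 26135444433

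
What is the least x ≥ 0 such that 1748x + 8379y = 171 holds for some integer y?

72

Reduce mod 8379: 1748x ≡ 171 (mod 8379). With g = gcd(1748, 8379) = 19 dividing 171, divide through: 92x ≡ 9 (mod 441).
Since gcd(92, 441) = 1, x ≡ 9·(92)⁻¹ ≡ 72 (mod 441). Smallest non-negative: 72.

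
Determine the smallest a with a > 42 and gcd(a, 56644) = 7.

63

gcd(a, 56644) = 7 forces 7 | a; write a = 7s. Then gcd(7s, 7·8092) = 7·gcd(s, 8092), so need gcd(s, 8092) = 1.
7s > 42 gives s ≥ 7. The least s ≥ 7 coprime to 8092 is 9, so a = 7·9 = 63.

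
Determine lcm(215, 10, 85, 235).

343570

lcm(215, 10) = 215·10/gcd = 2150/5 = 430
lcm(430, 85) = 430·85/gcd = 36550/5 = 7310
lcm(7310, 235) = 7310·235/gcd = 1717850/5 = 343570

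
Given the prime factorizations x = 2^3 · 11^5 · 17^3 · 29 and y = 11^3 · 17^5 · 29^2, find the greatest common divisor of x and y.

min exponent per shared prime: 11^3 · 17^3 · 29 = 189636887

189636887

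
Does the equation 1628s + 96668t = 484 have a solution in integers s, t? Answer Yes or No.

Yes

By Bézout, 1628s + 96668t = 484 has integer solutions iff gcd(1628, 96668) | 484.
Euclid: 96668 = 59·1628 + 616; 1628 = 2·616 + 396; 616 = 1·396 + 220; 396 = 1·220 + 176; 220 = 1·176 + 44; 176 = 4·44 + 0. gcd = 44; 484 mod 44 = 0. Yes.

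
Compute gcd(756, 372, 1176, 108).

756 = 2² · 3³ · 7; 372 = 2² · 3 · 31; 1176 = 2³ · 3 · 7²; 108 = 2² · 3³
gcd takes min exponent of each prime: 2² · 3 = 12

12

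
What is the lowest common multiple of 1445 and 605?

174845

1445 = 5 · 17²; 605 = 5 · 11²
max exponents: 5 · 11² · 17² = 174845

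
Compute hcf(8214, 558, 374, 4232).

2

gcd(8214, 558): 8214 = 14·558 + 402; 558 = 1·402 + 156; 402 = 2·156 + 90; 156 = 1·90 + 66; 90 = 1·66 + 24; 66 = 2·24 + 18; 24 = 1·18 + 6; 18 = 3·6 + 0 → 6
gcd(6, 374): 374 = 62·6 + 2; 6 = 3·2 + 0 → 2
gcd(2, 4232): 4232 = 2116·2 + 0 → 2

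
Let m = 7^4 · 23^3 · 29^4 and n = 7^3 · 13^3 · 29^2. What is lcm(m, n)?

max exponent per prime: 7^4 · 13^3 · 23^3 · 29^4 = 45393922998461219

45393922998461219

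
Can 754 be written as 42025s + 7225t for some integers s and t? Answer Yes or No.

No

By Bézout, 42025s + 7225t = 754 has integer solutions iff gcd(42025, 7225) | 754.
Euclid: 42025 = 5·7225 + 5900; 7225 = 1·5900 + 1325; 5900 = 4·1325 + 600; 1325 = 2·600 + 125; 600 = 4·125 + 100; 125 = 1·100 + 25; 100 = 4·25 + 0. gcd = 25; 754 mod 25 = 4. No.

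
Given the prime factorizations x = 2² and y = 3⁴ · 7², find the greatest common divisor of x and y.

1

min exponent per shared prime: (none) = 1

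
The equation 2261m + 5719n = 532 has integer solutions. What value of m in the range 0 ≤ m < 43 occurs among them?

Reduce mod 5719: 2261m ≡ 532 (mod 5719). With g = gcd(2261, 5719) = 133 dividing 532, divide through: 17m ≡ 4 (mod 43).
Since gcd(17, 43) = 1, m ≡ 4·(17)⁻¹ ≡ 23 (mod 43). Smallest non-negative: 23.

23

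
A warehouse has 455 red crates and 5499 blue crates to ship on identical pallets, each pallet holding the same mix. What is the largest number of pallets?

455 = 5 · 7 · 13
5499 = 3² · 13 · 47
Common: 13 = 13

13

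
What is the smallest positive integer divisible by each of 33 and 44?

gcd first: 44 = 1·33 + 11; 33 = 3·11 + 0 → gcd = 11
lcm = 33·44/gcd = 1452/11 = 132

132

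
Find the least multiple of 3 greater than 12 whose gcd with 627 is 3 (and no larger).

627 = 3·209. Any m with gcd(m, 627) = 3 is a multiple of 3, say 3s, with s coprime to 209.
Need s > 12/3, so s ≥ 5. First s ≥ 5 with gcd(s, 209) = 1 is s = 5. Thus m = 3·5 = 15.

15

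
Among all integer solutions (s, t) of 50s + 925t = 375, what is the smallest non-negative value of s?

26

Euclid: 925 = 18·50 + 25; 50 = 2·25 + 0 → gcd = 25; 375 = 25·15.
Back-substitution yields 50·(-18) + 925·(1) = 25, so one solution is s = -18·15 = -270, t = 1·15 = 15.
Solutions in s differ by 925/25 = 37; the one in [0, 37) is -270 mod 37 = 26.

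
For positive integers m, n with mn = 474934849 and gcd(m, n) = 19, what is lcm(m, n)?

24996571

Since gcd(m,n)·lcm(m,n) = mn, lcm = 474934849/19 = 24996571.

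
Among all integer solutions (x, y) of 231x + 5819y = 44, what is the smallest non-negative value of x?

504

Euclid: 5819 = 25·231 + 44; 231 = 5·44 + 11; 44 = 4·11 + 0 → gcd = 11; 44 = 11·4.
Back-substitution yields 231·(126) + 5819·(-5) = 11, so one solution is x = 126·4 = 504, y = -5·4 = -20.
Solutions in x differ by 5819/11 = 529; the one in [0, 529) is 504 mod 529 = 504.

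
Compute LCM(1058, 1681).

1058 = 2 · 23²; 1681 = 41²
max exponents: 2 · 23² · 41² = 1778498

1778498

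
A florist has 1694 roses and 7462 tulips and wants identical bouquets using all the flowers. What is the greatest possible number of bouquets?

14

1694 = 2 · 7 · 11²
7462 = 2 · 7 · 13 · 41
Common: 2 · 7 = 14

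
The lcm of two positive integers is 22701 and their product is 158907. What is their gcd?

gcd·lcm = product, so gcd = 158907/22701 = 7.

7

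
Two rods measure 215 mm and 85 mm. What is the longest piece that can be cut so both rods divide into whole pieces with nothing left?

5

215 = 5 · 43
85 = 5 · 17
Common: 5 = 5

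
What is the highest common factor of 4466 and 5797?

11

Euclid: 5797 = 1·4466 + 1331; 4466 = 3·1331 + 473; 1331 = 2·473 + 385; 473 = 1·385 + 88; 385 = 4·88 + 33; 88 = 2·33 + 22; 33 = 1·22 + 11; 22 = 2·11 + 0. Last nonzero remainder: 11.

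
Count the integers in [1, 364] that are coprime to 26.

Prime factors of 26: 2, 13. Count integers ≤ 364 divisible by none of them.
By inclusion–exclusion: 364 − ⌊364/2⌋ − ⌊364/13⌋ + ⌊364/26⌋ = 168.

168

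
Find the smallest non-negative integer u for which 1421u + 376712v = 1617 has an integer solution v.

Reduce mod 376712: 1421u ≡ 1617 (mod 376712). With g = gcd(1421, 376712) = 49 dividing 1617, divide through: 29u ≡ 33 (mod 7688).
Since gcd(29, 7688) = 1, u ≡ 33·(29)⁻¹ ≡ 4773 (mod 7688). Smallest non-negative: 4773.

4773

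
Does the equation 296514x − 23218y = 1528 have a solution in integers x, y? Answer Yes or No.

By Bézout, 296514x − 23218y = 1528 has integer solutions iff gcd(296514, 23218) | 1528.
Euclid: 296514 = 12·23218 + 17898; 23218 = 1·17898 + 5320; 17898 = 3·5320 + 1938; 5320 = 2·1938 + 1444; 1938 = 1·1444 + 494; 1444 = 2·494 + 456; 494 = 1·456 + 38; 456 = 12·38 + 0. gcd = 38; 1528 mod 38 = 8. No.

No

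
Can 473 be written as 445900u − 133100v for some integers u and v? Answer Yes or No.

gcd(445900, 133100): 445900 = 3·133100 + 46600; 133100 = 2·46600 + 39900; 46600 = 1·39900 + 6700; 39900 = 5·6700 + 6400; 6700 = 1·6400 + 300; 6400 = 21·300 + 100; 300 = 3·100 + 0 → 100
100 does not divide 473, so a solution does not exist.

No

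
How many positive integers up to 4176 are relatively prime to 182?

1652

Prime factors of 182: 2, 7, 13. Count integers ≤ 4176 divisible by none of them.
By inclusion–exclusion: 4176 − ⌊4176/2⌋ − ⌊4176/7⌋ − ⌊4176/13⌋ + ⌊4176/14⌋ + ⌊4176/26⌋ + ⌊4176/91⌋ − ⌊4176/182⌋ = 1652.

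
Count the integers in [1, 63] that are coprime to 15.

34

15 = 3·5. Inclusion–exclusion on these primes:
63 − ⌊63/3⌋ − ⌊63/5⌋ + ⌊63/15⌋ = 34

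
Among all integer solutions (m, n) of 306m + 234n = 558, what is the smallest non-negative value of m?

Euclid: 306 = 1·234 + 72; 234 = 3·72 + 18; 72 = 4·18 + 0 → gcd = 18; 558 = 18·31.
Back-substitution yields 306·(-3) + 234·(4) = 18, so one solution is m = -3·31 = -93, n = 4·31 = 124.
Solutions in m differ by 234/18 = 13; the one in [0, 13) is -93 mod 13 = 11.

11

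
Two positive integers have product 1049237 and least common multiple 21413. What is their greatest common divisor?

49

gcd·lcm = product, so gcd = 1049237/21413 = 49.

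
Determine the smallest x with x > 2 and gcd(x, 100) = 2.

100 = 2·50. Any x with gcd(x, 100) = 2 is a multiple of 2, say 2s, with s coprime to 50.
Need s > 2/2, so s ≥ 2. First s ≥ 2 with gcd(s, 50) = 1 is s = 3. Thus x = 2·3 = 6.

6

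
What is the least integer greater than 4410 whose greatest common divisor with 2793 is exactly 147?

gcd(x, 2793) = 147 forces 147 | x; write x = 147s. Then gcd(147s, 147·19) = 147·gcd(s, 19), so need gcd(s, 19) = 1.
147s > 4410 gives s ≥ 31. The least s ≥ 31 coprime to 19 is 31, so x = 147·31 = 4557.

4557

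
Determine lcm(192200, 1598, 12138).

192200 = 2³ · 5² · 31²; 1598 = 2 · 17 · 47; 12138 = 2 · 3 · 7 · 17²
lcm takes max exponent of each prime: 2³ · 3 · 5² · 7 · 17² · 31² · 47 = 54823704600

54823704600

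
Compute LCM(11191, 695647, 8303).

lcm(11191, 695647) = 11191·695647/gcd = 7784985577/361 = 21565057
lcm(21565057, 8303) = 21565057·8303/gcd = 179054668271/361 = 495996311

495996311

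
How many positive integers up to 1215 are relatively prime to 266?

266 = 2·7·19. Inclusion–exclusion on these primes:
1215 − ⌊1215/2⌋ − ⌊1215/7⌋ − ⌊1215/19⌋ + ⌊1215/14⌋ + ⌊1215/38⌋ + ⌊1215/133⌋ − ⌊1215/266⌋ = 494

494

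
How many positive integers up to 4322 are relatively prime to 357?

2324

357 = 3·7·17. Inclusion–exclusion on these primes:
4322 − ⌊4322/3⌋ − ⌊4322/7⌋ − ⌊4322/17⌋ + ⌊4322/21⌋ + ⌊4322/51⌋ + ⌊4322/119⌋ − ⌊4322/357⌋ = 2324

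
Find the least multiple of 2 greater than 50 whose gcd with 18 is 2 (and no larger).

52

18 = 2·9. Any x with gcd(x, 18) = 2 is a multiple of 2, say 2s, with s coprime to 9.
Need s > 50/2, so s ≥ 26. First s ≥ 26 with gcd(s, 9) = 1 is s = 26. Thus x = 2·26 = 52.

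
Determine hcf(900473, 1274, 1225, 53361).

900473 = 7² · 17 · 23 · 47; 1274 = 2 · 7² · 13; 1225 = 5² · 7²; 53361 = 3² · 7² · 11²
gcd takes min exponent of each prime: 7² = 49

49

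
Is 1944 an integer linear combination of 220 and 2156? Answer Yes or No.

By Bézout, 220x − 2156y = 1944 has integer solutions iff gcd(220, 2156) | 1944.
Euclid: 2156 = 9·220 + 176; 220 = 1·176 + 44; 176 = 4·44 + 0. gcd = 44; 1944 mod 44 = 8. No.

No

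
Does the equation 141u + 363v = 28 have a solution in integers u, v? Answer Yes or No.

gcd(141, 363): 363 = 2·141 + 81; 141 = 1·81 + 60; 81 = 1·60 + 21; 60 = 2·21 + 18; 21 = 1·18 + 3; 18 = 6·3 + 0 → 3
3 does not divide 28, so a solution does not exist.

No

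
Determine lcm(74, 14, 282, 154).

lcm(74, 14) = 74·14/gcd = 1036/2 = 518
lcm(518, 282) = 518·282/gcd = 146076/2 = 73038
lcm(73038, 154) = 73038·154/gcd = 11247852/14 = 803418

803418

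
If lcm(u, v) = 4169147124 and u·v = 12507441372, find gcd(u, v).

3

gcd·lcm = product, so gcd = 12507441372/4169147124 = 3.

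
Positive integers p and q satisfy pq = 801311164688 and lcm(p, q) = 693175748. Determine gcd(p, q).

gcd·lcm = product, so gcd = 801311164688/693175748 = 1156.

1156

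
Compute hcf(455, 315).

Euclid: 455 = 1·315 + 140; 315 = 2·140 + 35; 140 = 4·35 + 0. Last nonzero remainder: 35.

35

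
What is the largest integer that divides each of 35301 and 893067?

21

35301 = 3 · 7 · 41²
893067 = 3 · 7 · 23 · 43²
Common: 3 · 7 = 21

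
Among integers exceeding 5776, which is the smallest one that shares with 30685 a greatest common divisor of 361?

6498

Multiples of 361 above 5776: 361·17, 361·18, … . Need the cofactor coprime to 30685/361 = 85.
Checking s = 17, 18, … the first with gcd(s, 85) = 1 is s = 18, giving 6498.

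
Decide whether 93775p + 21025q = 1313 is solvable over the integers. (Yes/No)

gcd(93775, 21025): 93775 = 4·21025 + 9675; 21025 = 2·9675 + 1675; 9675 = 5·1675 + 1300; 1675 = 1·1300 + 375; 1300 = 3·375 + 175; 375 = 2·175 + 25; 175 = 7·25 + 0 → 25
25 does not divide 1313, so a solution does not exist.

No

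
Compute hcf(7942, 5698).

Euclid: 7942 = 1·5698 + 2244; 5698 = 2·2244 + 1210; 2244 = 1·1210 + 1034; 1210 = 1·1034 + 176; 1034 = 5·176 + 154; 176 = 1·154 + 22; 154 = 7·22 + 0. Last nonzero remainder: 22.

22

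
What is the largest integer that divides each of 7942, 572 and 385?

7942 = 2 · 11 · 19²; 572 = 2² · 11 · 13; 385 = 5 · 7 · 11
gcd takes min exponent of each prime: 11 = 11

11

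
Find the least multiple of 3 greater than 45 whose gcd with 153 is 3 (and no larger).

48

Multiples of 3 above 45: 3·16, 3·17, … . Need the cofactor coprime to 153/3 = 51.
Checking s = 16, 17, … the first with gcd(s, 51) = 1 is s = 16, giving 48.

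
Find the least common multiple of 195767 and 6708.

101015772

gcd first: 195767 = 29·6708 + 1235; 6708 = 5·1235 + 533; 1235 = 2·533 + 169; 533 = 3·169 + 26; 169 = 6·26 + 13; 26 = 2·13 + 0 → gcd = 13
lcm = 195767·6708/gcd = 1313205036/13 = 101015772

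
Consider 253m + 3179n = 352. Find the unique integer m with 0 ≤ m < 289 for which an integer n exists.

215

Euclid: 3179 = 12·253 + 143; 253 = 1·143 + 110; 143 = 1·110 + 33; 110 = 3·33 + 11; 33 = 3·11 + 0 → gcd = 11; 352 = 11·32.
Back-substitution yields 253·(88) + 3179·(-7) = 11, so one solution is m = 88·32 = 2816, n = -7·32 = -224.
Solutions in m differ by 3179/11 = 289; the one in [0, 289) is 2816 mod 289 = 215.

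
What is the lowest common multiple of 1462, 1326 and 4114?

1462 = 2 · 17 · 43; 1326 = 2 · 3 · 13 · 17; 4114 = 2 · 11² · 17
lcm takes max exponent of each prime: 2 · 3 · 11² · 13 · 17 · 43 = 6899178

6899178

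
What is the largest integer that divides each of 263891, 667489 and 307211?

361

263891 = 17 · 19² · 43; 667489 = 19² · 43²; 307211 = 19² · 23 · 37
gcd takes min exponent of each prime: 19² = 361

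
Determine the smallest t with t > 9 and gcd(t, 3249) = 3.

3249 = 3·1083. Any t with gcd(t, 3249) = 3 is a multiple of 3, say 3s, with s coprime to 1083.
Need s > 9/3, so s ≥ 4. First s ≥ 4 with gcd(s, 1083) = 1 is s = 4. Thus t = 3·4 = 12.

12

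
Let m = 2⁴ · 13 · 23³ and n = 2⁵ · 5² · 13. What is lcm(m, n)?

126536800

max exponent per prime: 2⁵ · 5² · 13 · 23³ = 126536800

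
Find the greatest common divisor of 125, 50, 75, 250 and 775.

125 = 5³; 50 = 2 · 5²; 75 = 3 · 5²; 250 = 2 · 5³; 775 = 5² · 31
gcd takes min exponent of each prime: 5² = 25

25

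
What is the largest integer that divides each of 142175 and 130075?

Euclid: 142175 = 1·130075 + 12100; 130075 = 10·12100 + 9075; 12100 = 1·9075 + 3025; 9075 = 3·3025 + 0. Last nonzero remainder: 3025.

3025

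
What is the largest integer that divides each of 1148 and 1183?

1148 = 2² · 7 · 41
1183 = 7 · 13²
Common: 7 = 7

7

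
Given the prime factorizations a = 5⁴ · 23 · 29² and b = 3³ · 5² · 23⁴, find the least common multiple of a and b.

max exponent per prime: 3³ · 5⁴ · 23⁴ · 29² = 3971468491875

3971468491875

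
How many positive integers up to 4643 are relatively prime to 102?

102 = 2·3·17. Inclusion–exclusion on these primes:
4643 − ⌊4643/2⌋ − ⌊4643/3⌋ − ⌊4643/17⌋ + ⌊4643/6⌋ + ⌊4643/34⌋ + ⌊4643/51⌋ − ⌊4643/102⌋ = 1457

1457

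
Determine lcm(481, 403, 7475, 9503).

lcm(481, 403) = 481·403/gcd = 193843/13 = 14911
lcm(14911, 7475) = 14911·7475/gcd = 111459725/13 = 8573825
lcm(8573825, 9503) = 8573825·9503/gcd = 81477058975/13 = 6267466075

6267466075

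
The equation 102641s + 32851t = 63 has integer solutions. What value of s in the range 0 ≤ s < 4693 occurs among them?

Reduce mod 32851: 102641s ≡ 63 (mod 32851). With g = gcd(102641, 32851) = 7 dividing 63, divide through: 14663s ≡ 9 (mod 4693).
Since gcd(14663, 4693) = 1, s ≡ 9·(14663)⁻¹ ≡ 667 (mod 4693). Smallest non-negative: 667.

667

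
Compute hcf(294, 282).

294 = 2 · 3 · 7²
282 = 2 · 3 · 47
Common: 2 · 3 = 6

6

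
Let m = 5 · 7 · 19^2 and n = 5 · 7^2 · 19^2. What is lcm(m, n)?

max exponent per prime: 5 · 7^2 · 19^2 = 88445

88445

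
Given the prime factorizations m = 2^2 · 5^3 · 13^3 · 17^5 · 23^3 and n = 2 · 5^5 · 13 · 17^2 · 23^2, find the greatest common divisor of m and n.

min exponent per shared prime: 2 · 5^3 · 13 · 17^2 · 23^2 = 496863250

496863250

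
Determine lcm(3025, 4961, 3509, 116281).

3025 = 5² · 11²; 4961 = 11² · 41; 3509 = 11² · 29; 116281 = 11² · 31²
lcm takes max exponent of each prime: 5² · 11² · 29 · 31² · 41 = 3456452725

3456452725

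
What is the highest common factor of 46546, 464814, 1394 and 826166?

34

46546 = 2 · 17 · 37²; 464814 = 2 · 3² · 7² · 17 · 31; 1394 = 2 · 17 · 41; 826166 = 2 · 11 · 17 · 47²
gcd takes min exponent of each prime: 2 · 17 = 34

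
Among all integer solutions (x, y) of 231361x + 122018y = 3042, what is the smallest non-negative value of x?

Reduce mod 122018: 231361x ≡ 3042 (mod 122018). With g = gcd(231361, 122018) = 169 dividing 3042, divide through: 1369x ≡ 18 (mod 722).
Since gcd(1369, 722) = 1, x ≡ 18·(1369)⁻¹ ≡ 664 (mod 722). Smallest non-negative: 664.

664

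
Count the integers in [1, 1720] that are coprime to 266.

266 = 2·7·19. Inclusion–exclusion on these primes:
1720 − ⌊1720/2⌋ − ⌊1720/7⌋ − ⌊1720/19⌋ + ⌊1720/14⌋ + ⌊1720/38⌋ + ⌊1720/133⌋ − ⌊1720/266⌋ = 698

698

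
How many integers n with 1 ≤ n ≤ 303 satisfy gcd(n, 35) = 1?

35 = 5·7. Inclusion–exclusion on these primes:
303 − ⌊303/5⌋ − ⌊303/7⌋ + ⌊303/35⌋ = 208

208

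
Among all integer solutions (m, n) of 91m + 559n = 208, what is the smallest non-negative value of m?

33

Euclid: 559 = 6·91 + 13; 91 = 7·13 + 0 → gcd = 13; 208 = 13·16.
Back-substitution yields 91·(-6) + 559·(1) = 13, so one solution is m = -6·16 = -96, n = 1·16 = 16.
Solutions in m differ by 559/13 = 43; the one in [0, 43) is -96 mod 43 = 33.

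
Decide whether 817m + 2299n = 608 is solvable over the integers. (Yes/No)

By Bézout, 817m + 2299n = 608 has integer solutions iff gcd(817, 2299) | 608.
Euclid: 2299 = 2·817 + 665; 817 = 1·665 + 152; 665 = 4·152 + 57; 152 = 2·57 + 38; 57 = 1·38 + 19; 38 = 2·19 + 0. gcd = 19; 608 mod 19 = 0. Yes.

Yes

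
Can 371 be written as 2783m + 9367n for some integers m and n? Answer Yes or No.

Yes

By Bézout, 2783m + 9367n = 371 has integer solutions iff gcd(2783, 9367) | 371.
Euclid: 9367 = 3·2783 + 1018; 2783 = 2·1018 + 747; 1018 = 1·747 + 271; 747 = 2·271 + 205; 271 = 1·205 + 66; 205 = 3·66 + 7; 66 = 9·7 + 3; 7 = 2·3 + 1; 3 = 3·1 + 0. gcd = 1; 371 mod 1 = 0. Yes.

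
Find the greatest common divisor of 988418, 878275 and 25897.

19

988418 = 2 · 19² · 37²; 878275 = 5² · 19 · 43²; 25897 = 19 · 29 · 47
gcd takes min exponent of each prime: 19 = 19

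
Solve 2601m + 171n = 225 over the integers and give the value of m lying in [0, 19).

11

Euclid: 2601 = 15·171 + 36; 171 = 4·36 + 27; 36 = 1·27 + 9; 27 = 3·9 + 0 → gcd = 9; 225 = 9·25.
Back-substitution yields 2601·(5) + 171·(-76) = 9, so one solution is m = 5·25 = 125, n = -76·25 = -1900.
Solutions in m differ by 171/9 = 19; the one in [0, 19) is 125 mod 19 = 11.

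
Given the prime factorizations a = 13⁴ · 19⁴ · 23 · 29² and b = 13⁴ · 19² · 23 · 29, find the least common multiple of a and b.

max exponent per prime: 13⁴ · 19⁴ · 23 · 29² = 71996543180783

71996543180783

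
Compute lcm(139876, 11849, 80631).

lcm(139876, 11849) = 139876·11849/gcd = 1657390724/289 = 5734916
lcm(5734916, 80631) = 5734916·80631/gcd = 462412011996/289 = 1600041564

1600041564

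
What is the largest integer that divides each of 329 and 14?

7

329 = 7 · 47
14 = 2 · 7
Common: 7 = 7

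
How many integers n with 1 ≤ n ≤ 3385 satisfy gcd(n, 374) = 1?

1448

Prime factors of 374: 2, 11, 17. Count integers ≤ 3385 divisible by none of them.
By inclusion–exclusion: 3385 − ⌊3385/2⌋ − ⌊3385/11⌋ − ⌊3385/17⌋ + ⌊3385/22⌋ + ⌊3385/34⌋ + ⌊3385/187⌋ − ⌊3385/374⌋ = 1448.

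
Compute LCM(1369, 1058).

1369 = 37²; 1058 = 2 · 23²
max exponents: 2 · 23² · 37² = 1448402

1448402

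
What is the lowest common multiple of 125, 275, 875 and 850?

327250

125 = 5³; 275 = 5² · 11; 875 = 5³ · 7; 850 = 2 · 5² · 17
lcm takes max exponent of each prime: 2 · 5³ · 7 · 11 · 17 = 327250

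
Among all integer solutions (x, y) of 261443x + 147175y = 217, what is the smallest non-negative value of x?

5519

gcd(261443, 147175) = 7 (Euclid: 261443 = 1·147175 + 114268; 147175 = 1·114268 + 32907; 114268 = 3·32907 + 15547; 32907 = 2·15547 + 1813; 15547 = 8·1813 + 1043; 1813 = 1·1043 + 770; 1043 = 1·770 + 273; 770 = 2·273 + 224; 273 = 1·224 + 49; 224 = 4·49 + 28; 49 = 1·28 + 21; 28 = 1·21 + 7; 21 = 3·7 + 0), and 7 | 217.
Extended Euclid: 261443·(-5926) + 147175·(10527) = 7. Scale by 31: x₀ = -183706.
General solution x = x₀ + 21025t; reducing mod 21025 gives x = 5519 (and y = -9804).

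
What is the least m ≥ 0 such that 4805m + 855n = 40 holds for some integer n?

Euclid: 4805 = 5·855 + 530; 855 = 1·530 + 325; 530 = 1·325 + 205; 325 = 1·205 + 120; 205 = 1·120 + 85; 120 = 1·85 + 35; 85 = 2·35 + 15; 35 = 2·15 + 5; 15 = 3·5 + 0 → gcd = 5; 40 = 5·8.
Back-substitution yields 4805·(-50) + 855·(281) = 5, so one solution is m = -50·8 = -400, n = 281·8 = 2248.
Solutions in m differ by 855/5 = 171; the one in [0, 171) is -400 mod 171 = 113.

113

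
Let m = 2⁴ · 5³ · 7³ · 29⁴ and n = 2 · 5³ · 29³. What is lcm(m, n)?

max exponent per prime: 2⁴ · 5³ · 7³ · 29⁴ = 485194766000

485194766000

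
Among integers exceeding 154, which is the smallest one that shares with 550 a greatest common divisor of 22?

gcd(x, 550) = 22 forces 22 | x; write x = 22s. Then gcd(22s, 22·25) = 22·gcd(s, 25), so need gcd(s, 25) = 1.
22s > 154 gives s ≥ 8. The least s ≥ 8 coprime to 25 is 8, so x = 22·8 = 176.

176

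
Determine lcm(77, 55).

385

77 = 7 · 11; 55 = 5 · 11
max exponents: 5 · 7 · 11 = 385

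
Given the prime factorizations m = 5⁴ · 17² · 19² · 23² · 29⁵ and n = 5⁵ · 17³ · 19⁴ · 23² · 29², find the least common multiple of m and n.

21709851417928899790625

max exponent per prime: 5⁵ · 17³ · 19⁴ · 23² · 29⁵ = 21709851417928899790625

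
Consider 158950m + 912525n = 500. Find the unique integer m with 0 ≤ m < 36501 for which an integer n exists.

20633

gcd(158950, 912525) = 25 (Euclid: 912525 = 5·158950 + 117775; 158950 = 1·117775 + 41175; 117775 = 2·41175 + 35425; 41175 = 1·35425 + 5750; 35425 = 6·5750 + 925; 5750 = 6·925 + 200; 925 = 4·200 + 125; 200 = 1·125 + 75; 125 = 1·75 + 50; 75 = 1·50 + 25; 50 = 2·25 + 0), and 25 | 500.
Extended Euclid: 158950·(13807) + 912525·(-2405) = 25. Scale by 20: m₀ = 276140.
General solution m = m₀ + 36501t; reducing mod 36501 gives m = 20633 (and n = -3594).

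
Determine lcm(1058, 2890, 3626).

lcm(1058, 2890) = 1058·2890/gcd = 3057620/2 = 1528810
lcm(1528810, 3626) = 1528810·3626/gcd = 5543465060/2 = 2771732530

2771732530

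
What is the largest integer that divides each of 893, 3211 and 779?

893 = 19 · 47; 3211 = 13² · 19; 779 = 19 · 41
gcd takes min exponent of each prime: 19 = 19

19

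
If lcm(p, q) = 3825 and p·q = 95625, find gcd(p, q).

25

gcd·lcm = product, so gcd = 95625/3825 = 25.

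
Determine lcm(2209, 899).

gcd first: 2209 = 2·899 + 411; 899 = 2·411 + 77; 411 = 5·77 + 26; 77 = 2·26 + 25; 26 = 1·25 + 1; 25 = 25·1 + 0 → gcd = 1
lcm = 2209·899/gcd = 1985891/1 = 1985891

1985891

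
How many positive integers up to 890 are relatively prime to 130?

Prime factors of 130: 2, 5, 13. Count integers ≤ 890 divisible by none of them.
By inclusion–exclusion: 890 − ⌊890/2⌋ − ⌊890/5⌋ − ⌊890/13⌋ + ⌊890/10⌋ + ⌊890/26⌋ + ⌊890/65⌋ − ⌊890/130⌋ = 329.

329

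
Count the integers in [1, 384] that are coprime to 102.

121

Prime factors of 102: 2, 3, 17. Count integers ≤ 384 divisible by none of them.
By inclusion–exclusion: 384 − ⌊384/2⌋ − ⌊384/3⌋ − ⌊384/17⌋ + ⌊384/6⌋ + ⌊384/34⌋ + ⌊384/51⌋ − ⌊384/102⌋ = 121.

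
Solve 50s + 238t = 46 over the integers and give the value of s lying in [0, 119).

39

Reduce mod 238: 50s ≡ 46 (mod 238). With g = gcd(50, 238) = 2 dividing 46, divide through: 25s ≡ 23 (mod 119).
Since gcd(25, 119) = 1, s ≡ 23·(25)⁻¹ ≡ 39 (mod 119). Smallest non-negative: 39.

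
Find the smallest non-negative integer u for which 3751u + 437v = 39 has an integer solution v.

Reduce mod 437: 3751u ≡ 39 (mod 437). With g = gcd(3751, 437) = 1 dividing 39, divide through: 3751u ≡ 39 (mod 437).
Since gcd(3751, 437) = 1, u ≡ 39·(3751)⁻¹ ≡ 31 (mod 437). Smallest non-negative: 31.

31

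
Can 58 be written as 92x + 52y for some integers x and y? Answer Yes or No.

By Bézout, 92x + 52y = 58 has integer solutions iff gcd(92, 52) | 58.
Euclid: 92 = 1·52 + 40; 52 = 1·40 + 12; 40 = 3·12 + 4; 12 = 3·4 + 0. gcd = 4; 58 mod 4 = 2. No.

No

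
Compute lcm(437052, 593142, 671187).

437052 = 2² · 3 · 7 · 11² · 43; 593142 = 2 · 3 · 11² · 19 · 43; 671187 = 3 · 11² · 43²
lcm takes max exponent of each prime: 2² · 3 · 7 · 11² · 19 · 43² = 357071484

357071484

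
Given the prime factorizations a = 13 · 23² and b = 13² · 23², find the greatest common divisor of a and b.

min exponent per shared prime: 13 · 23² = 6877

6877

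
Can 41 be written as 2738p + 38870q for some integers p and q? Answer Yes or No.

gcd(2738, 38870): 38870 = 14·2738 + 538; 2738 = 5·538 + 48; 538 = 11·48 + 10; 48 = 4·10 + 8; 10 = 1·8 + 2; 8 = 4·2 + 0 → 2
2 does not divide 41, so a solution does not exist.

No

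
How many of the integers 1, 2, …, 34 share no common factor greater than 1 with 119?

Prime factors of 119: 7, 17. Count integers ≤ 34 divisible by none of them.
By inclusion–exclusion: 34 − ⌊34/7⌋ − ⌊34/17⌋ + ⌊34/119⌋ = 28.

28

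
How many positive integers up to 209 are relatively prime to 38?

38 = 2·19. Inclusion–exclusion on these primes:
209 − ⌊209/2⌋ − ⌊209/19⌋ + ⌊209/38⌋ = 99

99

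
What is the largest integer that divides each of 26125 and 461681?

26125 = 5³ · 11 · 19
461681 = 11 · 19 · 47²
Common: 11 · 19 = 209

209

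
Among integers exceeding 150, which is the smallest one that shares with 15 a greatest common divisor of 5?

155

Multiples of 5 above 150: 5·31, 5·32, … . Need the cofactor coprime to 15/5 = 3.
Checking s = 31, 32, … the first with gcd(s, 3) = 1 is s = 31, giving 155.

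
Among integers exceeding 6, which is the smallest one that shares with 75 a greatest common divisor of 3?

9

Multiples of 3 above 6: 3·3, 3·4, … . Need the cofactor coprime to 75/3 = 25.
Checking s = 3, 4, … the first with gcd(s, 25) = 1 is s = 3, giving 9.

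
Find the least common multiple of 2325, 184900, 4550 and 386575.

lcm(2325, 184900) = 2325·184900/gcd = 429892500/25 = 17195700
lcm(17195700, 4550) = 17195700·4550/gcd = 78240435000/50 = 1564808700
lcm(1564808700, 386575) = 1564808700·386575/gcd = 604915923202500/175 = 3456662418300

3456662418300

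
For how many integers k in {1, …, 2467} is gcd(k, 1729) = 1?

1729 = 7·13·19. Inclusion–exclusion on these primes:
2467 − ⌊2467/7⌋ − ⌊2467/13⌋ − ⌊2467/19⌋ + ⌊2467/91⌋ + ⌊2467/133⌋ + ⌊2467/247⌋ − ⌊2467/1729⌋ = 1850

1850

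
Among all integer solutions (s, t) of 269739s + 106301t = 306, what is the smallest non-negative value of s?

Euclid: 269739 = 2·106301 + 57137; 106301 = 1·57137 + 49164; 57137 = 1·49164 + 7973; 49164 = 6·7973 + 1326; 7973 = 6·1326 + 17; 1326 = 78·17 + 0 → gcd = 17; 306 = 17·18.
Back-substitution yields 269739·(80) + 106301·(-203) = 17, so one solution is s = 80·18 = 1440, t = -203·18 = -3654.
Solutions in s differ by 106301/17 = 6253; the one in [0, 6253) is 1440 mod 6253 = 1440.

1440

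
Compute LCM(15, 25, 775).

15 = 3 · 5; 25 = 5²; 775 = 5² · 31
lcm takes max exponent of each prime: 3 · 5² · 31 = 2325

2325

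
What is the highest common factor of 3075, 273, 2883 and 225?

3075 = 3 · 5² · 41; 273 = 3 · 7 · 13; 2883 = 3 · 31²; 225 = 3² · 5²
gcd takes min exponent of each prime: 3 = 3

3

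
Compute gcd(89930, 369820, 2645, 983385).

5

89930 = 2 · 5 · 17 · 23²; 369820 = 2² · 5 · 11 · 41²; 2645 = 5 · 23²; 983385 = 3² · 5 · 13 · 41²
gcd takes min exponent of each prime: 5 = 5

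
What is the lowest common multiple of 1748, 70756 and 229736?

1748 = 2² · 19 · 23; 70756 = 2² · 7² · 19²; 229736 = 2³ · 13 · 47²
lcm takes max exponent of each prime: 2³ · 7² · 13 · 19² · 23 · 47² = 93467402392

93467402392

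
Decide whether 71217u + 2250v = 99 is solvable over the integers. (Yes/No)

By Bézout, 71217u + 2250v = 99 has integer solutions iff gcd(71217, 2250) | 99.
Euclid: 71217 = 31·2250 + 1467; 2250 = 1·1467 + 783; 1467 = 1·783 + 684; 783 = 1·684 + 99; 684 = 6·99 + 90; 99 = 1·90 + 9; 90 = 10·9 + 0. gcd = 9; 99 mod 9 = 0. Yes.

Yes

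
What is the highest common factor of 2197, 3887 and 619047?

2197 = 13³; 3887 = 13² · 23; 619047 = 3² · 11 · 13² · 37
gcd takes min exponent of each prime: 13² = 169

169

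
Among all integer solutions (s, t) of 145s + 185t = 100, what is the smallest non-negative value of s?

Euclid: 185 = 1·145 + 40; 145 = 3·40 + 25; 40 = 1·25 + 15; 25 = 1·15 + 10; 15 = 1·10 + 5; 10 = 2·5 + 0 → gcd = 5; 100 = 5·20.
Back-substitution yields 145·(-14) + 185·(11) = 5, so one solution is s = -14·20 = -280, t = 11·20 = 220.
Solutions in s differ by 185/5 = 37; the one in [0, 37) is -280 mod 37 = 16.

16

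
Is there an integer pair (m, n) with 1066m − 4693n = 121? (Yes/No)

gcd(1066, 4693): 4693 = 4·1066 + 429; 1066 = 2·429 + 208; 429 = 2·208 + 13; 208 = 16·13 + 0 → 13
13 does not divide 121, so a solution does not exist.

No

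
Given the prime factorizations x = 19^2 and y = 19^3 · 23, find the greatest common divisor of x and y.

361

min exponent per shared prime: 19^2 = 361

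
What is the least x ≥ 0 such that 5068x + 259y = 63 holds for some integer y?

Euclid: 5068 = 19·259 + 147; 259 = 1·147 + 112; 147 = 1·112 + 35; 112 = 3·35 + 7; 35 = 5·7 + 0 → gcd = 7; 63 = 7·9.
Back-substitution yields 5068·(-7) + 259·(137) = 7, so one solution is x = -7·9 = -63, y = 137·9 = 1233.
Solutions in x differ by 259/7 = 37; the one in [0, 37) is -63 mod 37 = 11.

11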